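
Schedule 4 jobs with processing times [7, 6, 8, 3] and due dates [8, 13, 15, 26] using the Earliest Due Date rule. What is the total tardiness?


Sort by due date (EDD order): [(7, 8), (6, 13), (8, 15), (3, 26)]
Compute completion times and tardiness:
  Job 1: p=7, d=8, C=7, tardiness=max(0,7-8)=0
  Job 2: p=6, d=13, C=13, tardiness=max(0,13-13)=0
  Job 3: p=8, d=15, C=21, tardiness=max(0,21-15)=6
  Job 4: p=3, d=26, C=24, tardiness=max(0,24-26)=0
Total tardiness = 6

6


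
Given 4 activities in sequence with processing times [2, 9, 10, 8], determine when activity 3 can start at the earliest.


Activity 3 starts after activities 1 through 2 complete.
Predecessor durations: [2, 9]
ES = 2 + 9 = 11

11


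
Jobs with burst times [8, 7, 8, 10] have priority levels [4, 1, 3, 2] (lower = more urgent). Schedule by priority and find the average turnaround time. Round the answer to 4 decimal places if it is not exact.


Sort by priority (ascending = highest first):
Order: [(1, 7), (2, 10), (3, 8), (4, 8)]
Completion times:
  Priority 1, burst=7, C=7
  Priority 2, burst=10, C=17
  Priority 3, burst=8, C=25
  Priority 4, burst=8, C=33
Average turnaround = 82/4 = 20.5

20.5


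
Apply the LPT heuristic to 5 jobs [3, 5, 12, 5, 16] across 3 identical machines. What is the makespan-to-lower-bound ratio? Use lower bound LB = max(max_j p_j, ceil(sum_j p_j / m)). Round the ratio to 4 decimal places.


LPT order: [16, 12, 5, 5, 3]
Machine loads after assignment: [16, 12, 13]
LPT makespan = 16
Lower bound = max(max_job, ceil(total/3)) = max(16, 14) = 16
Ratio = 16 / 16 = 1.0

1.0


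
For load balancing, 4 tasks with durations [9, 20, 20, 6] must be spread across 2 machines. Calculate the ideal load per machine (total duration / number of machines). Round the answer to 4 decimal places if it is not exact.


Total processing time = 9 + 20 + 20 + 6 = 55
Number of machines = 2
Ideal balanced load = 55 / 2 = 27.5

27.5


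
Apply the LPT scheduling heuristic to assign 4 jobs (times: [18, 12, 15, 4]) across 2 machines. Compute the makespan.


Sort jobs in decreasing order (LPT): [18, 15, 12, 4]
Assign each job to the least loaded machine:
  Machine 1: jobs [18, 4], load = 22
  Machine 2: jobs [15, 12], load = 27
Makespan = max load = 27

27


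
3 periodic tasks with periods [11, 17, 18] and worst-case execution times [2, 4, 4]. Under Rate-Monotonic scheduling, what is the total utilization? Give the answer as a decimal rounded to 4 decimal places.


Compute individual utilizations (exact fractions):
  Task 1: C/T = 2/11 (approx. 0.1818)
  Task 2: C/T = 4/17 (approx. 0.2353)
  Task 3: C/T = 4/18 = 2/9 (approx. 0.2222)
Total utilization U = 2/11 + 4/17 + 2/9 = 1076/1683
Rounded to 4 decimal places: U = 0.6393
RM (Liu & Layland) bound for 3 tasks = 0.779763; compare with U = 1076/1683 (approx. 0.639335)
U <= bound, so schedulable by RM sufficient condition.

0.6393


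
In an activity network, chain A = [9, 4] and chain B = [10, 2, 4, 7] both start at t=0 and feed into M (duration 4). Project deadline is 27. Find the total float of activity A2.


Forward pass: ES(A2) = sum of predecessors on chain A = 9
EF = ES + duration = 9 + 4 = 13
Backward pass: LF(M) = deadline = 27; LS(M) = 27 - 4 = 23
LF(A2) = LS(M) - sum(successors on chain A) = 23 - 0 = 23
LS = LF - duration = 23 - 4 = 19
Total float = LS - ES = 19 - 9 = 10

10


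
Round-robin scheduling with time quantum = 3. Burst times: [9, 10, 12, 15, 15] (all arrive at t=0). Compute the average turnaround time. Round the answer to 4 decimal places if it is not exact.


Time quantum = 3
Execution trace:
  J1 runs 3 units, time = 3
  J2 runs 3 units, time = 6
  J3 runs 3 units, time = 9
  J4 runs 3 units, time = 12
  J5 runs 3 units, time = 15
  J1 runs 3 units, time = 18
  J2 runs 3 units, time = 21
  J3 runs 3 units, time = 24
  J4 runs 3 units, time = 27
  J5 runs 3 units, time = 30
  J1 runs 3 units, time = 33
  J2 runs 3 units, time = 36
  J3 runs 3 units, time = 39
  J4 runs 3 units, time = 42
  J5 runs 3 units, time = 45
  J2 runs 1 units, time = 46
  J3 runs 3 units, time = 49
  J4 runs 3 units, time = 52
  J5 runs 3 units, time = 55
  J4 runs 3 units, time = 58
  J5 runs 3 units, time = 61
Finish times: [33, 46, 49, 58, 61]
Average turnaround = 247/5 = 49.4

49.4


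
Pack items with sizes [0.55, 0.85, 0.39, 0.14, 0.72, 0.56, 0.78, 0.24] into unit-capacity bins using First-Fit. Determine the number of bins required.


Place items sequentially using First-Fit:
  Item 0.55 -> new Bin 1
  Item 0.85 -> new Bin 2
  Item 0.39 -> Bin 1 (now 0.94)
  Item 0.14 -> Bin 2 (now 0.99)
  Item 0.72 -> new Bin 3
  Item 0.56 -> new Bin 4
  Item 0.78 -> new Bin 5
  Item 0.24 -> Bin 3 (now 0.96)
Total bins used = 5

5


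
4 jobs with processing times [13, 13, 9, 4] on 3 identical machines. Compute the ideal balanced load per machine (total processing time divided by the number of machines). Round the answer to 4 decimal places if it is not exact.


Total processing time = 13 + 13 + 9 + 4 = 39
Number of machines = 3
Ideal balanced load = 39 / 3 = 13.0

13.0


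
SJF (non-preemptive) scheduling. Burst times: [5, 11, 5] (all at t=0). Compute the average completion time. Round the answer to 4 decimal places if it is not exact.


SJF order (ascending): [5, 5, 11]
Completion times:
  Job 1: burst=5, C=5
  Job 2: burst=5, C=10
  Job 3: burst=11, C=21
Average completion = 36/3 = 12.0

12.0


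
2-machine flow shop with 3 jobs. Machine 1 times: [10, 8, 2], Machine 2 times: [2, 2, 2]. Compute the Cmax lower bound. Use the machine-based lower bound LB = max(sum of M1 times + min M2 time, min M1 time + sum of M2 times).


LB1 = sum(M1 times) + min(M2 times) = 20 + 2 = 22
LB2 = min(M1 times) + sum(M2 times) = 2 + 6 = 8
Lower bound = max(LB1, LB2) = max(22, 8) = 22

22


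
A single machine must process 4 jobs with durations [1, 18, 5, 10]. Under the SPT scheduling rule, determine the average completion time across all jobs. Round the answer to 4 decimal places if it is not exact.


Sort jobs by processing time (SPT order): [1, 5, 10, 18]
Compute completion times sequentially:
  Job 1: processing = 1, completes at 1
  Job 2: processing = 5, completes at 6
  Job 3: processing = 10, completes at 16
  Job 4: processing = 18, completes at 34
Sum of completion times = 57
Average completion time = 57/4 = 14.25

14.25


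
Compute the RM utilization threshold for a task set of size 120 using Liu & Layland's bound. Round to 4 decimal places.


Compute 2^(1/120) = 1.0057929411
Subtract 1: 1.0057929411 - 1 = 0.0057929411
Multiply by n: 120 * 0.0057929411 = 0.6951529320
Round to 4 dp: 0.6952

0.6952


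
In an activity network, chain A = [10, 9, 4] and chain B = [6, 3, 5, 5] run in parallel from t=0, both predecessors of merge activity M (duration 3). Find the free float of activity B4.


ES(B4) = sum of predecessors on chain B = 14
EF(B4) = ES + duration = 14 + 5 = 19
Successor of B4 is M. ES(M) = max(sum(A), sum(B)) = max(23, 19) = 23
Free float = ES(successor) - EF(current) = 23 - 19 = 4

4


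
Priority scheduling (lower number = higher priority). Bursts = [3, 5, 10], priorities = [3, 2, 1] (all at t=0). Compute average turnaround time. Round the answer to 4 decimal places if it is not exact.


Sort by priority (ascending = highest first):
Order: [(1, 10), (2, 5), (3, 3)]
Completion times:
  Priority 1, burst=10, C=10
  Priority 2, burst=5, C=15
  Priority 3, burst=3, C=18
Average turnaround = 43/3 = 14.3333

14.3333


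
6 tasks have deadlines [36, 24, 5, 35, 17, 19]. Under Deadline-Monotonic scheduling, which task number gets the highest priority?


Sort tasks by relative deadline (ascending):
  Task 3: deadline = 5
  Task 5: deadline = 17
  Task 6: deadline = 19
  Task 2: deadline = 24
  Task 4: deadline = 35
  Task 1: deadline = 36
Priority order (highest first): [3, 5, 6, 2, 4, 1]
Highest priority task = 3

3


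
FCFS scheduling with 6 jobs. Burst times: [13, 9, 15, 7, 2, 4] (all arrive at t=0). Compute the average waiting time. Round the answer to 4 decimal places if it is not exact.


FCFS order (as given): [13, 9, 15, 7, 2, 4]
Waiting times:
  Job 1: wait = 0
  Job 2: wait = 13
  Job 3: wait = 22
  Job 4: wait = 37
  Job 5: wait = 44
  Job 6: wait = 46
Sum of waiting times = 162
Average waiting time = 162/6 = 27.0

27.0


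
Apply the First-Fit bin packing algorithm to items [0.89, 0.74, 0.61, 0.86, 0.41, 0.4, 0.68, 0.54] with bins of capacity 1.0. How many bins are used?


Place items sequentially using First-Fit:
  Item 0.89 -> new Bin 1
  Item 0.74 -> new Bin 2
  Item 0.61 -> new Bin 3
  Item 0.86 -> new Bin 4
  Item 0.41 -> new Bin 5
  Item 0.4 -> Bin 5 (now 0.81)
  Item 0.68 -> new Bin 6
  Item 0.54 -> new Bin 7
Total bins used = 7

7


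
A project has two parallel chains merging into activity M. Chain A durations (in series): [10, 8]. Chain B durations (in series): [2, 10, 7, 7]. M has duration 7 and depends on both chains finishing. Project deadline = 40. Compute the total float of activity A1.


Forward pass: ES(A1) = sum of predecessors on chain A = 0
EF = ES + duration = 0 + 10 = 10
Backward pass: LF(M) = deadline = 40; LS(M) = 40 - 7 = 33
LF(A1) = LS(M) - sum(successors on chain A) = 33 - 8 = 25
LS = LF - duration = 25 - 10 = 15
Total float = LS - ES = 15 - 0 = 15

15


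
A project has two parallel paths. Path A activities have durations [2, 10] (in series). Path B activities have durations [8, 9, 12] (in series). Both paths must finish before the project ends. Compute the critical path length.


Path A total = 2 + 10 = 12
Path B total = 8 + 9 + 12 = 29
Critical path = longest path = max(12, 29) = 29

29


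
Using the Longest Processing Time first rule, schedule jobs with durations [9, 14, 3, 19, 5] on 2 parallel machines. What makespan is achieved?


Sort jobs in decreasing order (LPT): [19, 14, 9, 5, 3]
Assign each job to the least loaded machine:
  Machine 1: jobs [19, 5], load = 24
  Machine 2: jobs [14, 9, 3], load = 26
Makespan = max load = 26

26


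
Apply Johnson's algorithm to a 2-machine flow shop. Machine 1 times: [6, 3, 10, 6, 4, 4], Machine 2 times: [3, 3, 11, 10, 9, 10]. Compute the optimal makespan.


Apply Johnson's rule:
  Group 1 (a <= b): [(2, 3, 3), (5, 4, 9), (6, 4, 10), (4, 6, 10), (3, 10, 11)]
  Group 2 (a > b): [(1, 6, 3)]
Optimal job order: [2, 5, 6, 4, 3, 1]
Schedule:
  Job 2: M1 done at 3, M2 done at 6
  Job 5: M1 done at 7, M2 done at 16
  Job 6: M1 done at 11, M2 done at 26
  Job 4: M1 done at 17, M2 done at 36
  Job 3: M1 done at 27, M2 done at 47
  Job 1: M1 done at 33, M2 done at 50
Makespan = 50

50


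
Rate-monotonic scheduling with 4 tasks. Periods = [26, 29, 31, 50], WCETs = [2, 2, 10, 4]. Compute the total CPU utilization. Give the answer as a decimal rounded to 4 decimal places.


Compute individual utilizations (exact fractions):
  Task 1: C/T = 2/26 = 1/13 (approx. 0.0769)
  Task 2: C/T = 2/29 (approx. 0.069)
  Task 3: C/T = 10/31 (approx. 0.3226)
  Task 4: C/T = 4/50 = 2/25 (approx. 0.08)
Total utilization U = 1/13 + 2/29 + 10/31 + 2/25 = 160249/292175
Rounded to 4 decimal places: U = 0.5485
RM (Liu & Layland) bound for 4 tasks = 0.756828; compare with U = 160249/292175 (approx. 0.548469)
U <= bound, so schedulable by RM sufficient condition.

0.5485


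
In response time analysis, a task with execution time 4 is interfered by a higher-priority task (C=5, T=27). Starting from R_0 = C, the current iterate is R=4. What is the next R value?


R_next = C + ceil(R_prev / T_hp) * C_hp
ceil(4 / 27) = ceil(0.1481) = 1
Interference = 1 * 5 = 5
R_next = 4 + 5 = 9

9


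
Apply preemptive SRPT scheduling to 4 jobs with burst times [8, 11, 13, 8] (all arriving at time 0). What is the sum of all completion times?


Since all jobs arrive at t=0, SRPT equals SPT ordering.
SPT order: [8, 8, 11, 13]
Completion times:
  Job 1: p=8, C=8
  Job 2: p=8, C=16
  Job 3: p=11, C=27
  Job 4: p=13, C=40
Total completion time = 8 + 16 + 27 + 40 = 91

91


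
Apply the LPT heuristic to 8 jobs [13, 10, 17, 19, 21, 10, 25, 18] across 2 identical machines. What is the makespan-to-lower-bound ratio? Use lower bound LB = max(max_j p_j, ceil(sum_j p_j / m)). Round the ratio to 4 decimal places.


LPT order: [25, 21, 19, 18, 17, 13, 10, 10]
Machine loads after assignment: [66, 67]
LPT makespan = 67
Lower bound = max(max_job, ceil(total/2)) = max(25, 67) = 67
Ratio = 67 / 67 = 1.0

1.0


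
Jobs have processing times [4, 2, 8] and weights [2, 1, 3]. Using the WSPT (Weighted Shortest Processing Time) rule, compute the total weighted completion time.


Compute p/w ratios and sort ascending (WSPT): [(4, 2), (2, 1), (8, 3)]
Compute weighted completion times:
  Job (p=4,w=2): C=4, w*C=2*4=8
  Job (p=2,w=1): C=6, w*C=1*6=6
  Job (p=8,w=3): C=14, w*C=3*14=42
Total weighted completion time = 56

56


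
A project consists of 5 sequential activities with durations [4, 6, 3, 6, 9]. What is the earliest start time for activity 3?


Activity 3 starts after activities 1 through 2 complete.
Predecessor durations: [4, 6]
ES = 4 + 6 = 10

10


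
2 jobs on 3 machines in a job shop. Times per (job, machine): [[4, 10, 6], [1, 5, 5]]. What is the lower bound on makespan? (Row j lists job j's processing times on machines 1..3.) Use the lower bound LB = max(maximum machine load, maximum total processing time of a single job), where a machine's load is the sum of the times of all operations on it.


Machine loads:
  Machine 1: 4 + 1 = 5
  Machine 2: 10 + 5 = 15
  Machine 3: 6 + 5 = 11
Max machine load = 15
Job totals:
  Job 1: 20
  Job 2: 11
Max job total = 20
Lower bound = max(15, 20) = 20

20


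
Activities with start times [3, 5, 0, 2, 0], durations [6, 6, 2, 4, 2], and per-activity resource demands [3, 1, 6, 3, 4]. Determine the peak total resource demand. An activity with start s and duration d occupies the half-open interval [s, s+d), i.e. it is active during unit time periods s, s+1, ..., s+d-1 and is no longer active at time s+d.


Each activity i is active on [start_i, start_i + duration_i).
Compute total resource usage per time slot:
  t=0: active resources = [6, 4], total = 10
  t=1: active resources = [6, 4], total = 10
  t=2: active resources = [3], total = 3
  t=3: active resources = [3, 3], total = 6
  t=4: active resources = [3, 3], total = 6
  t=5: active resources = [3, 1, 3], total = 7
  t=6: active resources = [3, 1], total = 4
  t=7: active resources = [3, 1], total = 4
  t=8: active resources = [3, 1], total = 4
  t=9: active resources = [1], total = 1
  t=10: active resources = [1], total = 1
Peak resource demand = 10

10


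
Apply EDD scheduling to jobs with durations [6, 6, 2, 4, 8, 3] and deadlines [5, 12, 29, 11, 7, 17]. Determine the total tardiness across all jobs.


Sort by due date (EDD order): [(6, 5), (8, 7), (4, 11), (6, 12), (3, 17), (2, 29)]
Compute completion times and tardiness:
  Job 1: p=6, d=5, C=6, tardiness=max(0,6-5)=1
  Job 2: p=8, d=7, C=14, tardiness=max(0,14-7)=7
  Job 3: p=4, d=11, C=18, tardiness=max(0,18-11)=7
  Job 4: p=6, d=12, C=24, tardiness=max(0,24-12)=12
  Job 5: p=3, d=17, C=27, tardiness=max(0,27-17)=10
  Job 6: p=2, d=29, C=29, tardiness=max(0,29-29)=0
Total tardiness = 37

37


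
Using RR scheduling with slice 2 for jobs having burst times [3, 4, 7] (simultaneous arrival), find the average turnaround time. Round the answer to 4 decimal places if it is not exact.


Time quantum = 2
Execution trace:
  J1 runs 2 units, time = 2
  J2 runs 2 units, time = 4
  J3 runs 2 units, time = 6
  J1 runs 1 units, time = 7
  J2 runs 2 units, time = 9
  J3 runs 2 units, time = 11
  J3 runs 2 units, time = 13
  J3 runs 1 units, time = 14
Finish times: [7, 9, 14]
Average turnaround = 30/3 = 10.0

10.0


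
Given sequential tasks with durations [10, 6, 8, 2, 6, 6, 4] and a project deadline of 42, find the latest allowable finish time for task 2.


LF(activity 2) = deadline - sum of successor durations
Successors: activities 3 through 7 with durations [8, 2, 6, 6, 4]
Sum of successor durations = 26
LF = 42 - 26 = 16

16


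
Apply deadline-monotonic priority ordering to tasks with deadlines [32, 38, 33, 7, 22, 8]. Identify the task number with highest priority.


Sort tasks by relative deadline (ascending):
  Task 4: deadline = 7
  Task 6: deadline = 8
  Task 5: deadline = 22
  Task 1: deadline = 32
  Task 3: deadline = 33
  Task 2: deadline = 38
Priority order (highest first): [4, 6, 5, 1, 3, 2]
Highest priority task = 4

4


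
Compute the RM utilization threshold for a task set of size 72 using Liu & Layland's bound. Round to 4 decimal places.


Compute 2^(1/72) = 1.0096735332
Subtract 1: 1.0096735332 - 1 = 0.0096735332
Multiply by n: 72 * 0.0096735332 = 0.6964943904
Round to 4 dp: 0.6965

0.6965


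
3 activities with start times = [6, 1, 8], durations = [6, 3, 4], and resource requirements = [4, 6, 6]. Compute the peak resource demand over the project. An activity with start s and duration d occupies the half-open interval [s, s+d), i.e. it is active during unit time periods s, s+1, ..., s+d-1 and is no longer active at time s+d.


Each activity i is active on [start_i, start_i + duration_i).
Compute total resource usage per time slot:
  t=0: active resources = [], total = 0
  t=1: active resources = [6], total = 6
  t=2: active resources = [6], total = 6
  t=3: active resources = [6], total = 6
  t=4: active resources = [], total = 0
  t=5: active resources = [], total = 0
  t=6: active resources = [4], total = 4
  t=7: active resources = [4], total = 4
  t=8: active resources = [4, 6], total = 10
  t=9: active resources = [4, 6], total = 10
  t=10: active resources = [4, 6], total = 10
  t=11: active resources = [4, 6], total = 10
Peak resource demand = 10

10


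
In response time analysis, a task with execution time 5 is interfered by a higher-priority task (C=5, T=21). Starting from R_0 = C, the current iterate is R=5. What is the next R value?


R_next = C + ceil(R_prev / T_hp) * C_hp
ceil(5 / 21) = ceil(0.2381) = 1
Interference = 1 * 5 = 5
R_next = 5 + 5 = 10

10


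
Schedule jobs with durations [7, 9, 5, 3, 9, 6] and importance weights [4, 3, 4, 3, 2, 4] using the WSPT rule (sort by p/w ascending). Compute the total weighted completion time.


Compute p/w ratios and sort ascending (WSPT): [(3, 3), (5, 4), (6, 4), (7, 4), (9, 3), (9, 2)]
Compute weighted completion times:
  Job (p=3,w=3): C=3, w*C=3*3=9
  Job (p=5,w=4): C=8, w*C=4*8=32
  Job (p=6,w=4): C=14, w*C=4*14=56
  Job (p=7,w=4): C=21, w*C=4*21=84
  Job (p=9,w=3): C=30, w*C=3*30=90
  Job (p=9,w=2): C=39, w*C=2*39=78
Total weighted completion time = 349

349


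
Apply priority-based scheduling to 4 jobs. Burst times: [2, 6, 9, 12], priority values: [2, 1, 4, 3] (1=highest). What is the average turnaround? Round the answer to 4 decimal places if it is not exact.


Sort by priority (ascending = highest first):
Order: [(1, 6), (2, 2), (3, 12), (4, 9)]
Completion times:
  Priority 1, burst=6, C=6
  Priority 2, burst=2, C=8
  Priority 3, burst=12, C=20
  Priority 4, burst=9, C=29
Average turnaround = 63/4 = 15.75

15.75


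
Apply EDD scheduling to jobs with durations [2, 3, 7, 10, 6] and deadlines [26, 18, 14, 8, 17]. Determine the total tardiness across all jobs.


Sort by due date (EDD order): [(10, 8), (7, 14), (6, 17), (3, 18), (2, 26)]
Compute completion times and tardiness:
  Job 1: p=10, d=8, C=10, tardiness=max(0,10-8)=2
  Job 2: p=7, d=14, C=17, tardiness=max(0,17-14)=3
  Job 3: p=6, d=17, C=23, tardiness=max(0,23-17)=6
  Job 4: p=3, d=18, C=26, tardiness=max(0,26-18)=8
  Job 5: p=2, d=26, C=28, tardiness=max(0,28-26)=2
Total tardiness = 21

21


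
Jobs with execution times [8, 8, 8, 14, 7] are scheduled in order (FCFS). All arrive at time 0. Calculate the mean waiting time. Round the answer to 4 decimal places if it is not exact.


FCFS order (as given): [8, 8, 8, 14, 7]
Waiting times:
  Job 1: wait = 0
  Job 2: wait = 8
  Job 3: wait = 16
  Job 4: wait = 24
  Job 5: wait = 38
Sum of waiting times = 86
Average waiting time = 86/5 = 17.2

17.2


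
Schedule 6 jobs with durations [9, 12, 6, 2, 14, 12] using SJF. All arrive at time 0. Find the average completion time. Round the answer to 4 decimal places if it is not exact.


SJF order (ascending): [2, 6, 9, 12, 12, 14]
Completion times:
  Job 1: burst=2, C=2
  Job 2: burst=6, C=8
  Job 3: burst=9, C=17
  Job 4: burst=12, C=29
  Job 5: burst=12, C=41
  Job 6: burst=14, C=55
Average completion = 152/6 = 25.3333

25.3333


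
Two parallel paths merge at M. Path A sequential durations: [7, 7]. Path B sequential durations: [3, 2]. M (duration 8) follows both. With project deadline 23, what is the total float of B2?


Forward pass: ES(B2) = sum of predecessors on chain B = 3
EF = ES + duration = 3 + 2 = 5
Backward pass: LF(M) = deadline = 23; LS(M) = 23 - 8 = 15
LF(B2) = LS(M) - sum(successors on chain B) = 15 - 0 = 15
LS = LF - duration = 15 - 2 = 13
Total float = LS - ES = 13 - 3 = 10

10


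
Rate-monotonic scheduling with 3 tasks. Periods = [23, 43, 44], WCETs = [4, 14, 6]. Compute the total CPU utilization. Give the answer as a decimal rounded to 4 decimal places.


Compute individual utilizations (exact fractions):
  Task 1: C/T = 4/23 (approx. 0.1739)
  Task 2: C/T = 14/43 (approx. 0.3256)
  Task 3: C/T = 6/44 = 3/22 (approx. 0.1364)
Total utilization U = 4/23 + 14/43 + 3/22 = 13835/21758
Rounded to 4 decimal places: U = 0.6359
RM (Liu & Layland) bound for 3 tasks = 0.779763; compare with U = 13835/21758 (approx. 0.635858)
U <= bound, so schedulable by RM sufficient condition.

0.6359


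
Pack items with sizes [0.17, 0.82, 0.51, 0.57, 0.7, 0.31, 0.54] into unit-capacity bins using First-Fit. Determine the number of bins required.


Place items sequentially using First-Fit:
  Item 0.17 -> new Bin 1
  Item 0.82 -> Bin 1 (now 0.99)
  Item 0.51 -> new Bin 2
  Item 0.57 -> new Bin 3
  Item 0.7 -> new Bin 4
  Item 0.31 -> Bin 2 (now 0.82)
  Item 0.54 -> new Bin 5
Total bins used = 5

5


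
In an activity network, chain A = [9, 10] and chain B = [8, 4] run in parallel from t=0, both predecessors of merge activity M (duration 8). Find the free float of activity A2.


ES(A2) = sum of predecessors on chain A = 9
EF(A2) = ES + duration = 9 + 10 = 19
Successor of A2 is M. ES(M) = max(sum(A), sum(B)) = max(19, 12) = 19
Free float = ES(successor) - EF(current) = 19 - 19 = 0

0


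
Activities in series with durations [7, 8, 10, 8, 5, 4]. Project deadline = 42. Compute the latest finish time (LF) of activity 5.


LF(activity 5) = deadline - sum of successor durations
Successors: activities 6 through 6 with durations [4]
Sum of successor durations = 4
LF = 42 - 4 = 38

38


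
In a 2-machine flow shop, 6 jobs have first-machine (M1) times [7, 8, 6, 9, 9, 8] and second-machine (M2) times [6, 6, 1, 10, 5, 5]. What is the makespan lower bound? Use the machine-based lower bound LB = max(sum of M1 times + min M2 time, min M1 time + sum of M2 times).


LB1 = sum(M1 times) + min(M2 times) = 47 + 1 = 48
LB2 = min(M1 times) + sum(M2 times) = 6 + 33 = 39
Lower bound = max(LB1, LB2) = max(48, 39) = 48

48


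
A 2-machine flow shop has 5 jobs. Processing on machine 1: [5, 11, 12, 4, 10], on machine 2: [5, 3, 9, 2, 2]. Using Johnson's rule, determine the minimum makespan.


Apply Johnson's rule:
  Group 1 (a <= b): [(1, 5, 5)]
  Group 2 (a > b): [(3, 12, 9), (2, 11, 3), (4, 4, 2), (5, 10, 2)]
Optimal job order: [1, 3, 2, 4, 5]
Schedule:
  Job 1: M1 done at 5, M2 done at 10
  Job 3: M1 done at 17, M2 done at 26
  Job 2: M1 done at 28, M2 done at 31
  Job 4: M1 done at 32, M2 done at 34
  Job 5: M1 done at 42, M2 done at 44
Makespan = 44

44


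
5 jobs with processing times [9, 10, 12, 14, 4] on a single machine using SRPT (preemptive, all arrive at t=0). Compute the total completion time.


Since all jobs arrive at t=0, SRPT equals SPT ordering.
SPT order: [4, 9, 10, 12, 14]
Completion times:
  Job 1: p=4, C=4
  Job 2: p=9, C=13
  Job 3: p=10, C=23
  Job 4: p=12, C=35
  Job 5: p=14, C=49
Total completion time = 4 + 13 + 23 + 35 + 49 = 124

124


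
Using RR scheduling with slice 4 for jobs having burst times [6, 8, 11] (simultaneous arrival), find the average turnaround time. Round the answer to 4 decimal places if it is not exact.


Time quantum = 4
Execution trace:
  J1 runs 4 units, time = 4
  J2 runs 4 units, time = 8
  J3 runs 4 units, time = 12
  J1 runs 2 units, time = 14
  J2 runs 4 units, time = 18
  J3 runs 4 units, time = 22
  J3 runs 3 units, time = 25
Finish times: [14, 18, 25]
Average turnaround = 57/3 = 19.0

19.0


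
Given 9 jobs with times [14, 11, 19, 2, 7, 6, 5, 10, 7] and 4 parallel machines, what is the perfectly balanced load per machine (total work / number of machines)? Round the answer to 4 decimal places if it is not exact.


Total processing time = 14 + 11 + 19 + 2 + 7 + 6 + 5 + 10 + 7 = 81
Number of machines = 4
Ideal balanced load = 81 / 4 = 20.25

20.25


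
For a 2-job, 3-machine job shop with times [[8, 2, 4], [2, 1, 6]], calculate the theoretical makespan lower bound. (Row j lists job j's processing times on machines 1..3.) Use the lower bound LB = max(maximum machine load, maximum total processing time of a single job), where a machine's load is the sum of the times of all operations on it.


Machine loads:
  Machine 1: 8 + 2 = 10
  Machine 2: 2 + 1 = 3
  Machine 3: 4 + 6 = 10
Max machine load = 10
Job totals:
  Job 1: 14
  Job 2: 9
Max job total = 14
Lower bound = max(10, 14) = 14

14


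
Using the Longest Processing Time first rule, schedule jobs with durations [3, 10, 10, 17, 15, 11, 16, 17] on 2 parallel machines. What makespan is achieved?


Sort jobs in decreasing order (LPT): [17, 17, 16, 15, 11, 10, 10, 3]
Assign each job to the least loaded machine:
  Machine 1: jobs [17, 16, 10, 10], load = 53
  Machine 2: jobs [17, 15, 11, 3], load = 46
Makespan = max load = 53

53


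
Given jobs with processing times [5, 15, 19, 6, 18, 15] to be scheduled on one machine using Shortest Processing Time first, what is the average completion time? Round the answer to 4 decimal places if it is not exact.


Sort jobs by processing time (SPT order): [5, 6, 15, 15, 18, 19]
Compute completion times sequentially:
  Job 1: processing = 5, completes at 5
  Job 2: processing = 6, completes at 11
  Job 3: processing = 15, completes at 26
  Job 4: processing = 15, completes at 41
  Job 5: processing = 18, completes at 59
  Job 6: processing = 19, completes at 78
Sum of completion times = 220
Average completion time = 220/6 = 36.6667

36.6667


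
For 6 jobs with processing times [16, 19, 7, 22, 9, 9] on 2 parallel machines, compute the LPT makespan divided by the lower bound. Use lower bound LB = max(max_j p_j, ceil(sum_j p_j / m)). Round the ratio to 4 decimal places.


LPT order: [22, 19, 16, 9, 9, 7]
Machine loads after assignment: [40, 42]
LPT makespan = 42
Lower bound = max(max_job, ceil(total/2)) = max(22, 41) = 41
Ratio = 42 / 41 = 1.0244

1.0244


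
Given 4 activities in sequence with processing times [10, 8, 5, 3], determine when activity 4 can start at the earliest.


Activity 4 starts after activities 1 through 3 complete.
Predecessor durations: [10, 8, 5]
ES = 10 + 8 + 5 = 23

23


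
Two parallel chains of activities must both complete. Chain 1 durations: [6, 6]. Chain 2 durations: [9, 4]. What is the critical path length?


Path A total = 6 + 6 = 12
Path B total = 9 + 4 = 13
Critical path = longest path = max(12, 13) = 13

13


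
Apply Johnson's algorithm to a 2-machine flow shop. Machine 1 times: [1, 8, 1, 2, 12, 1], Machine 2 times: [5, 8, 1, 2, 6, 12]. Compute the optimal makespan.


Apply Johnson's rule:
  Group 1 (a <= b): [(1, 1, 5), (3, 1, 1), (6, 1, 12), (4, 2, 2), (2, 8, 8)]
  Group 2 (a > b): [(5, 12, 6)]
Optimal job order: [1, 3, 6, 4, 2, 5]
Schedule:
  Job 1: M1 done at 1, M2 done at 6
  Job 3: M1 done at 2, M2 done at 7
  Job 6: M1 done at 3, M2 done at 19
  Job 4: M1 done at 5, M2 done at 21
  Job 2: M1 done at 13, M2 done at 29
  Job 5: M1 done at 25, M2 done at 35
Makespan = 35

35


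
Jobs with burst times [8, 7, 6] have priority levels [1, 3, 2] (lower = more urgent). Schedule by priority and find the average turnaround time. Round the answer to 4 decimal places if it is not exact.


Sort by priority (ascending = highest first):
Order: [(1, 8), (2, 6), (3, 7)]
Completion times:
  Priority 1, burst=8, C=8
  Priority 2, burst=6, C=14
  Priority 3, burst=7, C=21
Average turnaround = 43/3 = 14.3333

14.3333


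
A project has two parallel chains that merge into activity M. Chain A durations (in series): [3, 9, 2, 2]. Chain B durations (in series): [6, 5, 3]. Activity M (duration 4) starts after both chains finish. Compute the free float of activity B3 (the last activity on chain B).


ES(B3) = sum of predecessors on chain B = 11
EF(B3) = ES + duration = 11 + 3 = 14
Successor of B3 is M. ES(M) = max(sum(A), sum(B)) = max(16, 14) = 16
Free float = ES(successor) - EF(current) = 16 - 14 = 2

2


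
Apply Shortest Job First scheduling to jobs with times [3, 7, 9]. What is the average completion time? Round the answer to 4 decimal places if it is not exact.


SJF order (ascending): [3, 7, 9]
Completion times:
  Job 1: burst=3, C=3
  Job 2: burst=7, C=10
  Job 3: burst=9, C=19
Average completion = 32/3 = 10.6667

10.6667


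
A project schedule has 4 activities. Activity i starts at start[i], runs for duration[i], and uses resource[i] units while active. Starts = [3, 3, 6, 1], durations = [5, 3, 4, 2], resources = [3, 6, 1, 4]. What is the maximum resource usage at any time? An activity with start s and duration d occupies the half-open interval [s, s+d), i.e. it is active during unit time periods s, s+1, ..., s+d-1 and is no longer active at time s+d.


Each activity i is active on [start_i, start_i + duration_i).
Compute total resource usage per time slot:
  t=0: active resources = [], total = 0
  t=1: active resources = [4], total = 4
  t=2: active resources = [4], total = 4
  t=3: active resources = [3, 6], total = 9
  t=4: active resources = [3, 6], total = 9
  t=5: active resources = [3, 6], total = 9
  t=6: active resources = [3, 1], total = 4
  t=7: active resources = [3, 1], total = 4
  t=8: active resources = [1], total = 1
  t=9: active resources = [1], total = 1
Peak resource demand = 9

9


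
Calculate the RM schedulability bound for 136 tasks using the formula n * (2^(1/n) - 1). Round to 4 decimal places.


Compute 2^(1/136) = 1.0051096806
Subtract 1: 1.0051096806 - 1 = 0.0051096806
Multiply by n: 136 * 0.0051096806 = 0.6949165616
Round to 4 dp: 0.6949

0.6949


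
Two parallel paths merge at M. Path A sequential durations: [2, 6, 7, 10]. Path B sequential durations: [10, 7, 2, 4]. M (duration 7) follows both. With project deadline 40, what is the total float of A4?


Forward pass: ES(A4) = sum of predecessors on chain A = 15
EF = ES + duration = 15 + 10 = 25
Backward pass: LF(M) = deadline = 40; LS(M) = 40 - 7 = 33
LF(A4) = LS(M) - sum(successors on chain A) = 33 - 0 = 33
LS = LF - duration = 33 - 10 = 23
Total float = LS - ES = 23 - 15 = 8

8


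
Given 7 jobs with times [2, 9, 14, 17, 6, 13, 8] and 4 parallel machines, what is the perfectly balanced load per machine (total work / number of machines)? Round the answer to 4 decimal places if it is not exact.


Total processing time = 2 + 9 + 14 + 17 + 6 + 13 + 8 = 69
Number of machines = 4
Ideal balanced load = 69 / 4 = 17.25

17.25


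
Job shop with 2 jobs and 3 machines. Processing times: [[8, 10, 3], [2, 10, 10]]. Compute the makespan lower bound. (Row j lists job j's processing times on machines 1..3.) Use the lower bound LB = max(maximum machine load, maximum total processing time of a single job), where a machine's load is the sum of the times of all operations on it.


Machine loads:
  Machine 1: 8 + 2 = 10
  Machine 2: 10 + 10 = 20
  Machine 3: 3 + 10 = 13
Max machine load = 20
Job totals:
  Job 1: 21
  Job 2: 22
Max job total = 22
Lower bound = max(20, 22) = 22

22


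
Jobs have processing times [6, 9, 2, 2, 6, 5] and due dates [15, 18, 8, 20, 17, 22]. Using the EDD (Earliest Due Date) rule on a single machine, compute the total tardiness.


Sort by due date (EDD order): [(2, 8), (6, 15), (6, 17), (9, 18), (2, 20), (5, 22)]
Compute completion times and tardiness:
  Job 1: p=2, d=8, C=2, tardiness=max(0,2-8)=0
  Job 2: p=6, d=15, C=8, tardiness=max(0,8-15)=0
  Job 3: p=6, d=17, C=14, tardiness=max(0,14-17)=0
  Job 4: p=9, d=18, C=23, tardiness=max(0,23-18)=5
  Job 5: p=2, d=20, C=25, tardiness=max(0,25-20)=5
  Job 6: p=5, d=22, C=30, tardiness=max(0,30-22)=8
Total tardiness = 18

18


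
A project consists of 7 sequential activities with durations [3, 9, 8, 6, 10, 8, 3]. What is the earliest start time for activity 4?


Activity 4 starts after activities 1 through 3 complete.
Predecessor durations: [3, 9, 8]
ES = 3 + 9 + 8 = 20

20


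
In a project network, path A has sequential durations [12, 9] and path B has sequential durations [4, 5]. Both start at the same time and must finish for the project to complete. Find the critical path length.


Path A total = 12 + 9 = 21
Path B total = 4 + 5 = 9
Critical path = longest path = max(21, 9) = 21

21


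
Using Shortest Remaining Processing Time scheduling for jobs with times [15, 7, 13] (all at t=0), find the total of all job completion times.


Since all jobs arrive at t=0, SRPT equals SPT ordering.
SPT order: [7, 13, 15]
Completion times:
  Job 1: p=7, C=7
  Job 2: p=13, C=20
  Job 3: p=15, C=35
Total completion time = 7 + 20 + 35 = 62

62


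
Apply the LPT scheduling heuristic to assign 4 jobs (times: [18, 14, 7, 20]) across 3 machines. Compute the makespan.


Sort jobs in decreasing order (LPT): [20, 18, 14, 7]
Assign each job to the least loaded machine:
  Machine 1: jobs [20], load = 20
  Machine 2: jobs [18], load = 18
  Machine 3: jobs [14, 7], load = 21
Makespan = max load = 21

21


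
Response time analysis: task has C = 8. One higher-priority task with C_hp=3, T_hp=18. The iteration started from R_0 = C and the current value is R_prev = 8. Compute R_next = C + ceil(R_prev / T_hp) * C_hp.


R_next = C + ceil(R_prev / T_hp) * C_hp
ceil(8 / 18) = ceil(0.4444) = 1
Interference = 1 * 3 = 3
R_next = 8 + 3 = 11

11


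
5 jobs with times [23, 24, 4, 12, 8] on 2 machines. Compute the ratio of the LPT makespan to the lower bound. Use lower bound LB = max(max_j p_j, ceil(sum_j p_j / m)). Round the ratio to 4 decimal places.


LPT order: [24, 23, 12, 8, 4]
Machine loads after assignment: [36, 35]
LPT makespan = 36
Lower bound = max(max_job, ceil(total/2)) = max(24, 36) = 36
Ratio = 36 / 36 = 1.0

1.0


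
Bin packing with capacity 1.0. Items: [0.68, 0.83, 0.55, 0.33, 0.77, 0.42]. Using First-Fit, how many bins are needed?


Place items sequentially using First-Fit:
  Item 0.68 -> new Bin 1
  Item 0.83 -> new Bin 2
  Item 0.55 -> new Bin 3
  Item 0.33 -> Bin 3 (now 0.88)
  Item 0.77 -> new Bin 4
  Item 0.42 -> new Bin 5
Total bins used = 5

5


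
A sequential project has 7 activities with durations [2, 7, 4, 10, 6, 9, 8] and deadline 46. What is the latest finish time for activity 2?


LF(activity 2) = deadline - sum of successor durations
Successors: activities 3 through 7 with durations [4, 10, 6, 9, 8]
Sum of successor durations = 37
LF = 46 - 37 = 9

9


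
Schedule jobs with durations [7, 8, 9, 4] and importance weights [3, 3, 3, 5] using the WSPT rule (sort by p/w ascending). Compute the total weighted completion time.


Compute p/w ratios and sort ascending (WSPT): [(4, 5), (7, 3), (8, 3), (9, 3)]
Compute weighted completion times:
  Job (p=4,w=5): C=4, w*C=5*4=20
  Job (p=7,w=3): C=11, w*C=3*11=33
  Job (p=8,w=3): C=19, w*C=3*19=57
  Job (p=9,w=3): C=28, w*C=3*28=84
Total weighted completion time = 194

194


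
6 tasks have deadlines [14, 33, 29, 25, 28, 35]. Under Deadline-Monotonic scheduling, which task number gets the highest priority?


Sort tasks by relative deadline (ascending):
  Task 1: deadline = 14
  Task 4: deadline = 25
  Task 5: deadline = 28
  Task 3: deadline = 29
  Task 2: deadline = 33
  Task 6: deadline = 35
Priority order (highest first): [1, 4, 5, 3, 2, 6]
Highest priority task = 1

1


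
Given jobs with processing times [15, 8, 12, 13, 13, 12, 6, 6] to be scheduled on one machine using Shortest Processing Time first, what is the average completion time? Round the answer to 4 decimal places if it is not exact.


Sort jobs by processing time (SPT order): [6, 6, 8, 12, 12, 13, 13, 15]
Compute completion times sequentially:
  Job 1: processing = 6, completes at 6
  Job 2: processing = 6, completes at 12
  Job 3: processing = 8, completes at 20
  Job 4: processing = 12, completes at 32
  Job 5: processing = 12, completes at 44
  Job 6: processing = 13, completes at 57
  Job 7: processing = 13, completes at 70
  Job 8: processing = 15, completes at 85
Sum of completion times = 326
Average completion time = 326/8 = 40.75

40.75


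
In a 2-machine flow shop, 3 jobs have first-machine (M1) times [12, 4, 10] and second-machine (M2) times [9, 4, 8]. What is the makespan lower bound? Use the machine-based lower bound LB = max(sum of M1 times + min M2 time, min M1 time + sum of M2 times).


LB1 = sum(M1 times) + min(M2 times) = 26 + 4 = 30
LB2 = min(M1 times) + sum(M2 times) = 4 + 21 = 25
Lower bound = max(LB1, LB2) = max(30, 25) = 30

30


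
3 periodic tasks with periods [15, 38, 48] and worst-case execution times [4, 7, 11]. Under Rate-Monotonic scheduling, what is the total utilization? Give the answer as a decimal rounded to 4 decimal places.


Compute individual utilizations (exact fractions):
  Task 1: C/T = 4/15 (approx. 0.2667)
  Task 2: C/T = 7/38 (approx. 0.1842)
  Task 3: C/T = 11/48 (approx. 0.2292)
Total utilization U = 4/15 + 7/38 + 11/48 = 3101/4560
Rounded to 4 decimal places: U = 0.6800
RM (Liu & Layland) bound for 3 tasks = 0.779763; compare with U = 3101/4560 (approx. 0.680044)
U <= bound, so schedulable by RM sufficient condition.

0.6800


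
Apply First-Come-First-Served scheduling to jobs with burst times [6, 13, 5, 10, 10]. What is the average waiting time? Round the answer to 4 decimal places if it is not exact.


FCFS order (as given): [6, 13, 5, 10, 10]
Waiting times:
  Job 1: wait = 0
  Job 2: wait = 6
  Job 3: wait = 19
  Job 4: wait = 24
  Job 5: wait = 34
Sum of waiting times = 83
Average waiting time = 83/5 = 16.6

16.6


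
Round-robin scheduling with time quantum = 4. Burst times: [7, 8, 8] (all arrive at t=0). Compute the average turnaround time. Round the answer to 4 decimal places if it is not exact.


Time quantum = 4
Execution trace:
  J1 runs 4 units, time = 4
  J2 runs 4 units, time = 8
  J3 runs 4 units, time = 12
  J1 runs 3 units, time = 15
  J2 runs 4 units, time = 19
  J3 runs 4 units, time = 23
Finish times: [15, 19, 23]
Average turnaround = 57/3 = 19.0

19.0


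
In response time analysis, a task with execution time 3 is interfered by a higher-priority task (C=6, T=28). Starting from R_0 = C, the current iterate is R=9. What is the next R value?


R_next = C + ceil(R_prev / T_hp) * C_hp
ceil(9 / 28) = ceil(0.3214) = 1
Interference = 1 * 6 = 6
R_next = 3 + 6 = 9
R_next = R_prev, so the iteration has converged (response time = 9).

9


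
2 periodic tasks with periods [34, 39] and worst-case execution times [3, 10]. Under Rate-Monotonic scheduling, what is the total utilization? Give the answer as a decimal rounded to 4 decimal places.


Compute individual utilizations (exact fractions):
  Task 1: C/T = 3/34 (approx. 0.0882)
  Task 2: C/T = 10/39 (approx. 0.2564)
Total utilization U = 3/34 + 10/39 = 457/1326
Rounded to 4 decimal places: U = 0.3446
RM (Liu & Layland) bound for 2 tasks = 0.828427; compare with U = 457/1326 (approx. 0.344646)
U <= bound, so schedulable by RM sufficient condition.

0.3446


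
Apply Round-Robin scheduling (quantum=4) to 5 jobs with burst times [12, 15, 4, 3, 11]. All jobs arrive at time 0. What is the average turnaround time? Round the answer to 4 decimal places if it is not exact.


Time quantum = 4
Execution trace:
  J1 runs 4 units, time = 4
  J2 runs 4 units, time = 8
  J3 runs 4 units, time = 12
  J4 runs 3 units, time = 15
  J5 runs 4 units, time = 19
  J1 runs 4 units, time = 23
  J2 runs 4 units, time = 27
  J5 runs 4 units, time = 31
  J1 runs 4 units, time = 35
  J2 runs 4 units, time = 39
  J5 runs 3 units, time = 42
  J2 runs 3 units, time = 45
Finish times: [35, 45, 12, 15, 42]
Average turnaround = 149/5 = 29.8

29.8
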